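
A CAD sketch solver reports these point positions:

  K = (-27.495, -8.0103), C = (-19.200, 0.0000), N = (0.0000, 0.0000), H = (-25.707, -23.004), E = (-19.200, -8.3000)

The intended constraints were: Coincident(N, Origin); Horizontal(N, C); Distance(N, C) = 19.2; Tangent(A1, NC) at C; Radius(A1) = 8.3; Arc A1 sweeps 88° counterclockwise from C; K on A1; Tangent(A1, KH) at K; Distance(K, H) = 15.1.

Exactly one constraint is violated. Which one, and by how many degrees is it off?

Tangent(A1, KH) at K — off by 8.80°.

N = (0.00, 0.00) ✓; N.y = 0.00, C.y = 0.00 ✓; |NC| = 19.20 ✓; ∠(EC, CN) = 90.00° ✓; |EC| = 8.300 ✓; bearing(E→K) − bearing(E→C) = 88.00° ✓; |EK| = 8.300 ✓; ∠(EK, KH) = 81.20° ✗; |KH| = 15.10 ✓.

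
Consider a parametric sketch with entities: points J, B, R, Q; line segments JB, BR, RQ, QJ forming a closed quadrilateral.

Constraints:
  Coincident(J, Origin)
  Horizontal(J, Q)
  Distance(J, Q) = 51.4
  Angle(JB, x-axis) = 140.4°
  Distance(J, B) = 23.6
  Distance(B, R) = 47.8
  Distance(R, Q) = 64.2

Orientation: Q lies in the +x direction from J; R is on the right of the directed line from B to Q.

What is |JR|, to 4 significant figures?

31.26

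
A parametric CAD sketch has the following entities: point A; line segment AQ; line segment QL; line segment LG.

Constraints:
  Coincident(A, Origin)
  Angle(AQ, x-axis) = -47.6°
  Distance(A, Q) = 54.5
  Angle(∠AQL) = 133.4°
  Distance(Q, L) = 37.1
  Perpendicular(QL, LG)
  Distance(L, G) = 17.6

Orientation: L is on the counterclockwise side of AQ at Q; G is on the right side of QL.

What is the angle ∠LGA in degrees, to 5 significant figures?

52.501°

A is at the origin; AQ runs at -47.6° with length 54.5, so Q = 54.5·(cos -47.6°, sin -47.6°) = (36.749, -40.246). ∠AQL = 133.4°, so QL runs at -47.6° + (180° − 133.4°) = -1.0000° from the x-axis; with |QL| = 37.1, L = Q + 37.1·(cos -1.0000°, sin -1.0000°) = (73.844, -40.893). QL is perpendicular to LG; with |LG| = 17.6 on the right of QL, G = L + 17.6·(-0.017452, -0.99985) = (73.537, -58.491). Then cos ∠LGA = GL·GA / (|GL||GA|), giving 52.501°.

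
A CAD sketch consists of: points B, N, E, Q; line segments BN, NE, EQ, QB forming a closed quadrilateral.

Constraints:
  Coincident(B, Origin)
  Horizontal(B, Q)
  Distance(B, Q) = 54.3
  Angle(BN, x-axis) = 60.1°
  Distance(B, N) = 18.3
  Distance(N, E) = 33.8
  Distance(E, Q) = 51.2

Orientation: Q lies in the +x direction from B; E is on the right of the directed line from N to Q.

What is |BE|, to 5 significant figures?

18.899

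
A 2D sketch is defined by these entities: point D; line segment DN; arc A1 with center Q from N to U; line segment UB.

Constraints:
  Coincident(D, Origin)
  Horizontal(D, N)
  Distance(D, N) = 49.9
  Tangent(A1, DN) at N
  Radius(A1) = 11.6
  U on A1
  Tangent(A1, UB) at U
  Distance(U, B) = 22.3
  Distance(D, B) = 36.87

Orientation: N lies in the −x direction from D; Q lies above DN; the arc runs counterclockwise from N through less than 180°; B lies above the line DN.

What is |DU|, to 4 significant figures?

40.52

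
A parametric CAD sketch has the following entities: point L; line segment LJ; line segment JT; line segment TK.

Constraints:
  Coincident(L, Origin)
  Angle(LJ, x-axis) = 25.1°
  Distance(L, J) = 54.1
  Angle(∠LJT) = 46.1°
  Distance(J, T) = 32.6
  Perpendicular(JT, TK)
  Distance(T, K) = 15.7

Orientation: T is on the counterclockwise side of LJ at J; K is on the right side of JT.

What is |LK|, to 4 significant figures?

54.90

∠LJT = 46.1°, so JT runs at 25.1° + (180° − 46.1°) = 159.0° from the x-axis; with |JT| = 32.6, T = J + 32.6·(cos 159.0°, sin 159.0°) = (18.56, 34.63). The perpendicularity gives TK at right angles to JT; with |TK| = 15.7 on the right of JT, K = T + 15.7·(0.3584, 0.9336) = (24.18, 49.29). Then |LK| = |K − L| = 54.90.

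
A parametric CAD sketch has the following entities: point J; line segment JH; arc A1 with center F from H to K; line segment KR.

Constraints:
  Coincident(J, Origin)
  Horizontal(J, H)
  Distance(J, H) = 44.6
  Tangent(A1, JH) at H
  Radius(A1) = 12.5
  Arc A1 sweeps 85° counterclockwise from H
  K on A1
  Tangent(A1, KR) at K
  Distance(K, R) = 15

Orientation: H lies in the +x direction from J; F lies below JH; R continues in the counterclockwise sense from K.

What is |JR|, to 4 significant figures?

40.57

J is at the origin; JH is horizontal with |JH| = 44.6 and H on the +x side, so H = (44.60, 0.000). Tangency of A1 to JH means the radius FH is perpendicular to JH, so F = H + (0, -12.5) = (44.60, -12.50). On A1, H sits at bearing 90° from F; an 85° counterclockwise sweep puts K at bearing 175°, so K = F + 12.5·(cos 175°, sin 175°) = (32.15, -11.41). Tangency of A1 to KR means the radius FK is perpendicular to KR, so KR runs along (−sin 175°, cos 175°); with |KR| = 15.0, R = (30.84, -26.35). Then |JR| = |R − J| = 40.57.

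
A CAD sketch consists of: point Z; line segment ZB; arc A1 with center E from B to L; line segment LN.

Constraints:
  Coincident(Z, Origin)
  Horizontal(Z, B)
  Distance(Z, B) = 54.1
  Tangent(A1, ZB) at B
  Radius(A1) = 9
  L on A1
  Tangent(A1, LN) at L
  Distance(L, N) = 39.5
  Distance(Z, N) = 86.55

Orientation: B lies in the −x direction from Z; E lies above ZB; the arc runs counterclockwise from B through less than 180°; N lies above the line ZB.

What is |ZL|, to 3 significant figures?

49.9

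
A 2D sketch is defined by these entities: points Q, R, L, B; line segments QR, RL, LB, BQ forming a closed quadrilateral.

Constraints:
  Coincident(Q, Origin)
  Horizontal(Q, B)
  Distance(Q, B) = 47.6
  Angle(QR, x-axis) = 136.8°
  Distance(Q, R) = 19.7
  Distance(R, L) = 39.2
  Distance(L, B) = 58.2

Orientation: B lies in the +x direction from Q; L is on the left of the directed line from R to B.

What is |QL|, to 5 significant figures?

45.391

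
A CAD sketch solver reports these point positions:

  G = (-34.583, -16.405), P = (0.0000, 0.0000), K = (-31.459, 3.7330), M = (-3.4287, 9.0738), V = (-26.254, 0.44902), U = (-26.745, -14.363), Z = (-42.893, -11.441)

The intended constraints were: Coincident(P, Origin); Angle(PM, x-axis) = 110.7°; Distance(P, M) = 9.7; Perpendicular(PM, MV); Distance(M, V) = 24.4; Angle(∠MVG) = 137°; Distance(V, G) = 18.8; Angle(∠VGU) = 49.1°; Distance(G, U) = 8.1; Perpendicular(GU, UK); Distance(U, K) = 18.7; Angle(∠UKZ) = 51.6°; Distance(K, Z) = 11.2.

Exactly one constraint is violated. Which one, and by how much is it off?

Distance(K, Z) = 11.2 — off by 7.80.

P = (0.00, 0.00) ✓; PM at 110.7° ✓; |PM| = 9.700 ✓; ∠(PM, MV) = 90.00° ✓; |MV| = 24.40 ✓; ∠MVG = 137.0° ✓; |VG| = 18.80 ✓; ∠VGU = 49.10° ✓; |GU| = 8.100 ✓; ∠(GU, UK) = 90.00° ✓; |UK| = 18.70 ✓; ∠UKZ = 51.60° ✓; |KZ| = 19.00 ✗.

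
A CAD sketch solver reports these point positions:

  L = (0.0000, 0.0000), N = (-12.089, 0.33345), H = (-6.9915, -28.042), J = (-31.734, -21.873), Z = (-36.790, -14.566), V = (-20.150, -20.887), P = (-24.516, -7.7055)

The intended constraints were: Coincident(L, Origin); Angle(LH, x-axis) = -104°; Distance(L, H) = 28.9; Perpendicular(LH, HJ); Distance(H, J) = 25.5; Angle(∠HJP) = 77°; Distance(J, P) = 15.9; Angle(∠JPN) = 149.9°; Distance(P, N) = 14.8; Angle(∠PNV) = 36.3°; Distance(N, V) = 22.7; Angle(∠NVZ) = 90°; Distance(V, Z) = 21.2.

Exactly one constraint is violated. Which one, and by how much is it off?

Distance(V, Z) = 21.2 — off by 3.40.

L = (0.00, 0.00) ✓; LH at -104.0° ✓; |LH| = 28.90 ✓; ∠(LH, HJ) = 90.00° ✓; |HJ| = 25.50 ✓; ∠HJP = 77.00° ✓; |JP| = 15.90 ✓; ∠JPN = 149.9° ✓; |PN| = 14.80 ✓; ∠PNV = 36.30° ✓; |NV| = 22.70 ✓; ∠NVZ = 90.00° ✓; |VZ| = 17.80 ✗.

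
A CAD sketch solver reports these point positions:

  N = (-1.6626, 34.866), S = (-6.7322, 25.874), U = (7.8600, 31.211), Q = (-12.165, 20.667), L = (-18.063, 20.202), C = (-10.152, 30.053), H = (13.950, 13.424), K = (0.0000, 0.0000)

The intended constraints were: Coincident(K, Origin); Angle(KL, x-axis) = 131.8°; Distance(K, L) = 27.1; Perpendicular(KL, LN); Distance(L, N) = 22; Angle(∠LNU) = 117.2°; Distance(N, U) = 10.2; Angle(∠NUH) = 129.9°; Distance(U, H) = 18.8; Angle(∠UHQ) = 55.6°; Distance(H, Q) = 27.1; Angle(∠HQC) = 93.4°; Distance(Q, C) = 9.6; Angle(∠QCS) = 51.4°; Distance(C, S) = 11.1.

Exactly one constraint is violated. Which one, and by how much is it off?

Distance(C, S) = 11.1 — off by 5.70.

K = (0.00, 0.00) ✓; KL at 131.8° ✓; |KL| = 27.10 ✓; ∠(KL, LN) = 90.00° ✓; |LN| = 22.00 ✓; ∠LNU = 117.2° ✓; |NU| = 10.20 ✓; ∠NUH = 129.9° ✓; |UH| = 18.80 ✓; ∠UHQ = 55.60° ✓; |HQ| = 27.10 ✓; ∠HQC = 93.40° ✓; |QC| = 9.599 ✓; ∠QCS = 51.40° ✓; |CS| = 5.400 ✗.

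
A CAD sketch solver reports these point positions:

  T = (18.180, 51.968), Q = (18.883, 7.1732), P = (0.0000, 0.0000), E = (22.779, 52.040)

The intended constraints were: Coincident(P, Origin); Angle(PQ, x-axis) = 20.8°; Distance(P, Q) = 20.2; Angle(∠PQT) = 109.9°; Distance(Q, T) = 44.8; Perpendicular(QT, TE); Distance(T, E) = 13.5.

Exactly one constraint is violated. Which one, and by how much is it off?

Distance(T, E) = 13.5 — off by 8.90.

P = (0.00, 0.00) ✓; PQ at 20.80° ✓; |PQ| = 20.20 ✓; ∠PQT = 109.9° ✓; |QT| = 44.80 ✓; ∠(QT, TE) = 90.00° ✓; |TE| = 4.600 ✗.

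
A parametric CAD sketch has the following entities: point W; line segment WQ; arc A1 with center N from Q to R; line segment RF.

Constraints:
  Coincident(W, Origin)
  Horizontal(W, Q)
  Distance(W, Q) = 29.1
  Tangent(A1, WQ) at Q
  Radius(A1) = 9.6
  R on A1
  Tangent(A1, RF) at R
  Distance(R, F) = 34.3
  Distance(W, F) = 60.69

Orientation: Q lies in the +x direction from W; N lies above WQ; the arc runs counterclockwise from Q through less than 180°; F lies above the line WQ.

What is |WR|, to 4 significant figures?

39.44

W is at the origin; WQ is horizontal with |WQ| = 29.1 and Q on the +x side, so Q = (29.10, 0.000). Tangency of A1 to WQ means the radius NQ is perpendicular to WQ, so N = Q + (0, 9.6) = (29.10, 9.600). Since NR ⟂ RF (tangency), |NF| = √(9.6² + 34.3²) = 35.62 regardless of where R sits on A1. So F lies on both circle(W, 60.69) and circle(N, 35.62); the above-WQ intersection is F = (43.74, 42.07). R is the foot of the tangent from F: R = (38.59, 8.158).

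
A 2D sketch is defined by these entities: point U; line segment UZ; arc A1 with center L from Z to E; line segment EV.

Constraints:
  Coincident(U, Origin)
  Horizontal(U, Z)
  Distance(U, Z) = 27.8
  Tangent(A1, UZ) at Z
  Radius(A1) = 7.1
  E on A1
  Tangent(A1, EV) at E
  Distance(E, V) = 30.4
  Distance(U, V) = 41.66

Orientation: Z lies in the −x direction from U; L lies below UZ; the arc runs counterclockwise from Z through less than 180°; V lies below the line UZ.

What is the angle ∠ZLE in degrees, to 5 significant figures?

119.46°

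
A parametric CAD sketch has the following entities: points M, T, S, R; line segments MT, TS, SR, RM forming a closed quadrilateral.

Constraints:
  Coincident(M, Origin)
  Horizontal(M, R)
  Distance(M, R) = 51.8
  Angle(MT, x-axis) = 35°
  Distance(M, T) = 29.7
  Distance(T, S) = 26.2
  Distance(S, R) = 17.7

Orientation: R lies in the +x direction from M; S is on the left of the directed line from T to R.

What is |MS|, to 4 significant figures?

53.52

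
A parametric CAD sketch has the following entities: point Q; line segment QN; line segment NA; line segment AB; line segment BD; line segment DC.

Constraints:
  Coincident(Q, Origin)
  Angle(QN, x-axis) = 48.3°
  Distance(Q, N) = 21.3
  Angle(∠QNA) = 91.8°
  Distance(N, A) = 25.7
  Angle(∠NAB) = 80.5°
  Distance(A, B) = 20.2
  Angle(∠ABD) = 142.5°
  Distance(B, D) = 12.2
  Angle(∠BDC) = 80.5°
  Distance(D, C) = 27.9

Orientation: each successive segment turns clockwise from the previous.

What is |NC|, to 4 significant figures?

5.348

∠ABD = 142.5° gives BD at -176.9° from the x-axis; with |BD| = 12.2, D = (6.366, -14.39). ∠BDC = 80.5° gives DC at 83.60° from the x-axis; with |DC| = 27.9, C = (9.476, 13.34). Then |NC| = |C − N| = 5.348.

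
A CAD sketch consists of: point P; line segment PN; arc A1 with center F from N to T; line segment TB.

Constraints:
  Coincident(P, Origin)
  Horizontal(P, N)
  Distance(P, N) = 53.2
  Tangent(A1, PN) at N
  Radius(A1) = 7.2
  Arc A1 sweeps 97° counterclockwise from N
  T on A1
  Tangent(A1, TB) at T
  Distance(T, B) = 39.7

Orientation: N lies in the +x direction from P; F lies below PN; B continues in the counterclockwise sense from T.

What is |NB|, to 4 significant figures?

47.54

P is at the origin; P and N share the same y with |PN| = 53.2 and N on the +x side, so N = (53.20, 0.000). The tangent condition forces FN to be normal to PN, so F = N + (0, -7.2) = (53.20, -7.200). On A1, N sits at bearing 90° from F; a 97° counterclockwise sweep puts T at bearing 187°, so T = F + 7.2·(cos 187°, sin 187°) = (46.05, -8.077). Tangency of A1 to TB means the radius FT is perpendicular to TB, so TB runs along (−sin 187°, cos 187°); with |TB| = 39.7, B = (50.89, -47.48). Then |NB| = |B − N| = 47.54.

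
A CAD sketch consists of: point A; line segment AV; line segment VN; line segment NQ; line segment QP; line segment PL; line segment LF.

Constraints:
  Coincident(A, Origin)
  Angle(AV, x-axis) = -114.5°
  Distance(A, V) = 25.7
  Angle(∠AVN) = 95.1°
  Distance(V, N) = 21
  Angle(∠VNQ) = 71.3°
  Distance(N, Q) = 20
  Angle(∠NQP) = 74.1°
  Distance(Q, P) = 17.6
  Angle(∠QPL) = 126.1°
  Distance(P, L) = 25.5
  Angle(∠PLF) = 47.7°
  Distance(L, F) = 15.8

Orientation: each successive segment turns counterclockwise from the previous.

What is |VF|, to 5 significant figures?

12.979

∠QPL = 126.1° gives PL at -121.10° from the x-axis; with |PL| = 25.5, L = (-19.321, -37.488). ∠PLF = 47.7° gives LF at 11.200° from the x-axis; with |LF| = 15.8, F = (-3.8218, -34.419). Then |VF| = |F − V| = 12.979.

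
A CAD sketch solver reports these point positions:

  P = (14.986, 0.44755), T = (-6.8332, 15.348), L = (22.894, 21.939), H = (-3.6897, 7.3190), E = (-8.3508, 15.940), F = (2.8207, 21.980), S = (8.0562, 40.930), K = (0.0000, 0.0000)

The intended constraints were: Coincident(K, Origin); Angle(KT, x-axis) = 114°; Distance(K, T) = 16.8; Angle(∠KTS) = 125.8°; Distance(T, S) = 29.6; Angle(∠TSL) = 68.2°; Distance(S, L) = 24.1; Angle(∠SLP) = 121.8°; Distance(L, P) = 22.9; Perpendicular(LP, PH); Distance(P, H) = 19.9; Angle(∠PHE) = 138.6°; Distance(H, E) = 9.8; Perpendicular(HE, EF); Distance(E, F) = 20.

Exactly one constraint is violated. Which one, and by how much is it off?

Distance(E, F) = 20 — off by 7.30.

K = (0.00, 0.00) ✓; KT at 114.0° ✓; |KT| = 16.80 ✓; ∠KTS = 125.8° ✓; |TS| = 29.60 ✓; ∠TSL = 68.20° ✓; |SL| = 24.10 ✓; ∠SLP = 121.8° ✓; |LP| = 22.90 ✓; ∠(LP, PH) = 90.00° ✓; |PH| = 19.90 ✓; ∠PHE = 138.6° ✓; |HE| = 9.800 ✓; ∠(HE, EF) = 90.00° ✓; |EF| = 12.70 ✗.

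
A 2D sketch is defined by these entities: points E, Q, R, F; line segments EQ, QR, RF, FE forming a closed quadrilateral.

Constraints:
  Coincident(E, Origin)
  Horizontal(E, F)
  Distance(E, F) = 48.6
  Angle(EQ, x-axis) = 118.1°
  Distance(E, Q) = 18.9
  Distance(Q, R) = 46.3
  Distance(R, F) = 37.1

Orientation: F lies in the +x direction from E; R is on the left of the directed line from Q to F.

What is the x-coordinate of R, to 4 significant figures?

33.99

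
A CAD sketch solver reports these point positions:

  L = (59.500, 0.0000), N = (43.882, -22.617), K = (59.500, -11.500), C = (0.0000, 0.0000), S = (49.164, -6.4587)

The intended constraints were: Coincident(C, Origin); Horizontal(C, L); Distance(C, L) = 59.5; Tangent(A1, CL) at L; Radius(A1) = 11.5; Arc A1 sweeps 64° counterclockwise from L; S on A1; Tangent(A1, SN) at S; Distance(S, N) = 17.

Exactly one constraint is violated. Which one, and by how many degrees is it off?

Tangent(A1, SN) at S — off by 7.90°.

C = (0.00, 0.00) ✓; C.y = 0.00, L.y = 0.00 ✓; |CL| = 59.50 ✓; ∠(KL, LC) = 90.00° ✓; |KL| = 11.50 ✓; bearing(K→S) − bearing(K→L) = 64.00° ✓; |KS| = 11.50 ✓; ∠(KS, SN) = 82.10° ✗; |SN| = 17.00 ✓.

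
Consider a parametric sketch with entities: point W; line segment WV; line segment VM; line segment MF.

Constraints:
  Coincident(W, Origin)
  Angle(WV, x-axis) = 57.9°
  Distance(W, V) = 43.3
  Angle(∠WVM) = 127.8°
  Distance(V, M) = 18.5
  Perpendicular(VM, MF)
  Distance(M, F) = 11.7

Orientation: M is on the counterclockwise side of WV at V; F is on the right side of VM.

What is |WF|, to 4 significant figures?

64.32

∠WVM = 127.8°, so VM runs at 57.9° + (180° − 127.8°) = 110.1° from the x-axis; with |VM| = 18.5, M = V + 18.5·(cos 110.1°, sin 110.1°) = (16.65, 54.05). VM is perpendicular to MF; with |MF| = 11.7 on the right of VM, F = M + 11.7·(0.9391, 0.3437) = (27.64, 58.07). Then |WF| = |F − W| = 64.32.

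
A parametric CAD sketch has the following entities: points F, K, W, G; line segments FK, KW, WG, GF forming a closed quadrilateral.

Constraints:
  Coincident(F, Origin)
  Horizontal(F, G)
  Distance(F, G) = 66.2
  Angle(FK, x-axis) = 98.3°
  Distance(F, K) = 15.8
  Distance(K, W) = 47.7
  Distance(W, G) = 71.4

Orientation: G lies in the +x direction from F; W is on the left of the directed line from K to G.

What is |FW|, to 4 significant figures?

60.73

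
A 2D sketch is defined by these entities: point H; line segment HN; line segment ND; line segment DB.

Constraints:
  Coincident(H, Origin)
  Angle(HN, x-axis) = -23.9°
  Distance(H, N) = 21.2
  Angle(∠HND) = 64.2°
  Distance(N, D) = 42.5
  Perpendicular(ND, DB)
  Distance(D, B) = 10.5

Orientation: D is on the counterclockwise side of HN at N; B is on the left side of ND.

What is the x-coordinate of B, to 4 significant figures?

7.479

∠HND = 64.2°, so ND runs at -23.9° + (180° − 64.2°) = 91.90° from the x-axis; with |ND| = 42.5, D = N + 42.5·(cos 91.90°, sin 91.90°) = (17.97, 33.89). The perpendicularity gives DB at right angles to ND; with |DB| = 10.5 on the left of ND, B = D + 10.5·(-0.9995, -0.03316) = (7.479, 33.54). So B.x = 7.479.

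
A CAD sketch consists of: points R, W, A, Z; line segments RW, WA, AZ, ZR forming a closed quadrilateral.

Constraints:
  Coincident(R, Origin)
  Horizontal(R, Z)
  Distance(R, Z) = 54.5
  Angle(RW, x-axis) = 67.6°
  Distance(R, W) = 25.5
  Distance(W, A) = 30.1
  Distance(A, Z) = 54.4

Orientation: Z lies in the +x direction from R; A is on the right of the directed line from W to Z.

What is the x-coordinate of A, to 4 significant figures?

0.3325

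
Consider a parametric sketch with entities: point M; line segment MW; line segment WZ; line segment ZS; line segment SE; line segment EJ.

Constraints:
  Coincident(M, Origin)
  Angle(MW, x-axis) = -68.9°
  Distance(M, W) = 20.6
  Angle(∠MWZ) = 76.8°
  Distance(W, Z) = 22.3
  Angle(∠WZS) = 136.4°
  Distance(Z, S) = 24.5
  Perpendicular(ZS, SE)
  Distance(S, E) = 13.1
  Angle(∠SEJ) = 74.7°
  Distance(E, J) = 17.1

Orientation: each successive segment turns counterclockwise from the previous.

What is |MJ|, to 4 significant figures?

19.35

M is at the origin; MW runs at -68.9° with length 20.6, so W = (7.416, -19.22). ∠MWZ = 76.8° gives WZ at 34.30° from the x-axis; with |WZ| = 22.3, Z = (25.84, -6.652). ∠WZS = 136.4° gives ZS at 77.90° from the x-axis; with |ZS| = 24.5, S = (30.97, 17.30). ZS is perpendicular to SE, so SE runs at 167.9°; with |SE| = 13.1, E = (18.16, 20.05). ∠SEJ = 74.7° gives EJ at -86.80° from the x-axis; with |EJ| = 17.1, J = (19.12, 2.976). Then |MJ| = |J − M| = 19.35.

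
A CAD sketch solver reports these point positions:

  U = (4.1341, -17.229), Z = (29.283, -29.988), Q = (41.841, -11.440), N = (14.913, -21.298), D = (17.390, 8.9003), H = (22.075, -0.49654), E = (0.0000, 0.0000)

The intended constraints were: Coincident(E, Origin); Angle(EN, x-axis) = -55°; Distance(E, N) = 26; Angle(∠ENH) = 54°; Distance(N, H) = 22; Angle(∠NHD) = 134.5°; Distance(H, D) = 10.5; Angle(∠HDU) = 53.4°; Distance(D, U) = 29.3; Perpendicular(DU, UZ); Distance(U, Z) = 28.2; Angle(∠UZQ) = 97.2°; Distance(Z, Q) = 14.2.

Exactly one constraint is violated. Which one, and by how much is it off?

Distance(Z, Q) = 14.2 — off by 8.20.

E = (0.00, 0.00) ✓; EN at -55.00° ✓; |EN| = 26.00 ✓; ∠ENH = 54.00° ✓; |NH| = 22.00 ✓; ∠NHD = 134.5° ✓; |HD| = 10.50 ✓; ∠HDU = 53.40° ✓; |DU| = 29.30 ✓; ∠(DU, UZ) = 90.00° ✓; |UZ| = 28.20 ✓; ∠UZQ = 97.20° ✓; |ZQ| = 22.40 ✗.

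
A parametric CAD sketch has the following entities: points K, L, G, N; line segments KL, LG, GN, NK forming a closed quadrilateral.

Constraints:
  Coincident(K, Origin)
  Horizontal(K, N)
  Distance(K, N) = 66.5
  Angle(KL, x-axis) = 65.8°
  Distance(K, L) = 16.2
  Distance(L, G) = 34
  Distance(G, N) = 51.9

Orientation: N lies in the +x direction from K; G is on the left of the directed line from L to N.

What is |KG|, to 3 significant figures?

49.4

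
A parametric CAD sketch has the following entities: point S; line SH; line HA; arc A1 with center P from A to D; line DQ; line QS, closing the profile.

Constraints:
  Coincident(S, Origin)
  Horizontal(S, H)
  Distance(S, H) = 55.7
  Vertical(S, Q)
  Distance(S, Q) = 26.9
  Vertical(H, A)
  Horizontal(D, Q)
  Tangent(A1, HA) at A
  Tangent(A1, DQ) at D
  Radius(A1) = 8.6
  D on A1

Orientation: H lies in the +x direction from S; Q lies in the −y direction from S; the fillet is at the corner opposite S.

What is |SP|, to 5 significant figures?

50.530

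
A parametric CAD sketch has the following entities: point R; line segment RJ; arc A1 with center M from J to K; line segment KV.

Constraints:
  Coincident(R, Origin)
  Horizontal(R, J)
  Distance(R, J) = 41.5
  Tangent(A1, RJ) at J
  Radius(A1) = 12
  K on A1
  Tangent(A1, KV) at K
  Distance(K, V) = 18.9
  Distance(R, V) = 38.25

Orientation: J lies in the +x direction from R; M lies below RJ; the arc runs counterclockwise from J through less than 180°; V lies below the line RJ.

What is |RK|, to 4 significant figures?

31.25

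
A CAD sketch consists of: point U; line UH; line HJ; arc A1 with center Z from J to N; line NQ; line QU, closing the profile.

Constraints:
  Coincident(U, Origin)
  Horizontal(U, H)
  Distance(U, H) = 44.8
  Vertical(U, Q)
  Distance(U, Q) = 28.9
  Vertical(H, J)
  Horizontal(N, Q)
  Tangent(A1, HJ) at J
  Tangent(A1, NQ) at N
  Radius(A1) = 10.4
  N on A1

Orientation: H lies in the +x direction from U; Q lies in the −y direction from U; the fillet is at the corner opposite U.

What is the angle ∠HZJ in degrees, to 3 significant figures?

60.7°

U is at the origin; UH is horizontal with |UH| = 44.8 and H on the +x side, so H = (44.8, 0.00). UQ is vertical with |UQ| = 28.9 and Q on the −y side, so Q = (0.00, -28.9). The virtual corner opposite U is at (44.8, -28.9). Since A1 is tangent to HJ there, ZJ ⟂ HJ and A1 meets NQ tangentially, so ZN is at right angles to NQ, with radius 10.4, so the center Z sits 10.4 in from both sides at Z = (34.4, -18.5). That places the tangent points at J = (44.8, -18.5) on HJ and N = (34.4, -28.9) on NQ. Then cos ∠HZJ = ZH·ZJ / (|ZH||ZJ|), giving 60.7°.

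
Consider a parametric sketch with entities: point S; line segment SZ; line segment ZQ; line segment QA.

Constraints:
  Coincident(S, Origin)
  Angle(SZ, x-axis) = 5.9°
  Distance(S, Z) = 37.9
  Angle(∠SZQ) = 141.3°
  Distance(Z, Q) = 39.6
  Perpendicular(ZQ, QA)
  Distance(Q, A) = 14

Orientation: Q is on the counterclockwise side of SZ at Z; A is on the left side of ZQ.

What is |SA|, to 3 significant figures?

69.9

∠SZQ = 141.3°, so ZQ runs at 5.9° + (180° − 141.3°) = 44.6° from the x-axis; with |ZQ| = 39.6, Q = Z + 39.6·(cos 44.6°, sin 44.6°) = (65.9, 31.7). The perpendicularity gives QA at right angles to ZQ; with |QA| = 14.0 on the left of ZQ, A = Q + 14.0·(-0.702, 0.712) = (56.1, 41.7). Then |SA| = |A − S| = 69.9.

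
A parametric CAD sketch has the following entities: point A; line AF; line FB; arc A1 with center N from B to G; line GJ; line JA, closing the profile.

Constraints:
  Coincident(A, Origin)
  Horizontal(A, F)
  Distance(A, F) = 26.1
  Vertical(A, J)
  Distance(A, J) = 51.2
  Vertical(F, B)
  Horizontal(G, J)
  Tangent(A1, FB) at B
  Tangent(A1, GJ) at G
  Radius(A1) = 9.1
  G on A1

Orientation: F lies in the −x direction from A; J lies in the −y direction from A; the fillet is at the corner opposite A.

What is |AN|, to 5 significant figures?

45.403

A is at the origin; AF is horizontal with |AF| = 26.1 and F on the −x side, so F = (-26.100, 0.0000). A and J share the same x with |AJ| = 51.2 and J on the −y side, so J = (0.0000, -51.200). The virtual corner opposite A is at (-26.100, -51.200). Tangency of A1 to FB means the radius NB is perpendicular to FB and the tangent condition forces NG to be normal to GJ, with radius 9.1, so the center N sits 9.1 in from both sides at N = (-17.000, -42.100). Then |AN| = |N − A| = 45.403.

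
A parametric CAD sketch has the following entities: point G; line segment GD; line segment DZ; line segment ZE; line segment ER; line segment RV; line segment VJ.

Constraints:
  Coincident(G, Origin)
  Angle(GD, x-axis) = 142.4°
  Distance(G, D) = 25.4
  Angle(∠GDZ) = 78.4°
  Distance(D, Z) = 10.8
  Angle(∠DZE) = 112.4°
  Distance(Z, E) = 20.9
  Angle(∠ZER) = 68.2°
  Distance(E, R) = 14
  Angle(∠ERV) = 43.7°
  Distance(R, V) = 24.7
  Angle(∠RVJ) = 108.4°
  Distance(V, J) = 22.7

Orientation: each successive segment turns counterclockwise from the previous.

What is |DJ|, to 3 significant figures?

44.4

G is at the origin; GD runs at 142.4° with length 25.4, so D = (-20.1, 15.5). ∠GDZ = 78.4° gives DZ at -116° from the x-axis; with |DZ| = 10.8, Z = (-24.9, 5.79). ∠DZE = 112.4° gives ZE at -48.4° from the x-axis; with |ZE| = 20.9, E = (-11.0, -9.84). ∠ZER = 68.2° gives ER at 63.4° from the x-axis; with |ER| = 14.0, R = (-4.71, 2.68). ∠ERV = 43.7° gives RV at -160° from the x-axis; with |RV| = 24.7, V = (-28.0, -5.65). ∠RVJ = 108.4° gives VJ at -88.7° from the x-axis; with |VJ| = 22.7, J = (-27.5, -28.3). Then |DJ| = |J − D| = 44.4.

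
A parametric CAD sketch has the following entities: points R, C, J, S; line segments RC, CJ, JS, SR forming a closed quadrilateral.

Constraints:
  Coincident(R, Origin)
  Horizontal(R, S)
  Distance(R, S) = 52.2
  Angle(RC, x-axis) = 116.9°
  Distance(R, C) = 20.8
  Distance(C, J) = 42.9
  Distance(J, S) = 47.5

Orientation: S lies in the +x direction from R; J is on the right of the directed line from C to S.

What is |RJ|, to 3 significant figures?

22.1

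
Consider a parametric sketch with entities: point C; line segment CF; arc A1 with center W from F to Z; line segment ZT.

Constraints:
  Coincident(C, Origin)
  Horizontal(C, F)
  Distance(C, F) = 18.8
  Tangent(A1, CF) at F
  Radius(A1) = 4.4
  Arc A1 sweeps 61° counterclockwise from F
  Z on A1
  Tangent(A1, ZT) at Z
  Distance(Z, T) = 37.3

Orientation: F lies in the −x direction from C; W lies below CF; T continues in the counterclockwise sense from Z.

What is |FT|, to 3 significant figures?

41.2

C is at the origin; CF is horizontal with |CF| = 18.8 and F on the −x side, so F = (-18.8, 0.00). A1 meets CF tangentially, so WF is at right angles to CF, so W = F + (0, -4.4) = (-18.8, -4.40). On A1, F sits at bearing 90° from W; a 61° counterclockwise sweep puts Z at bearing 151°, so Z = W + 4.4·(cos 151°, sin 151°) = (-22.6, -2.27). Since A1 is tangent to ZT there, WZ ⟂ ZT, so ZT runs along (−sin 151°, cos 151°); with |ZT| = 37.3, T = (-40.7, -34.9). Then |FT| = |T − F| = 41.2.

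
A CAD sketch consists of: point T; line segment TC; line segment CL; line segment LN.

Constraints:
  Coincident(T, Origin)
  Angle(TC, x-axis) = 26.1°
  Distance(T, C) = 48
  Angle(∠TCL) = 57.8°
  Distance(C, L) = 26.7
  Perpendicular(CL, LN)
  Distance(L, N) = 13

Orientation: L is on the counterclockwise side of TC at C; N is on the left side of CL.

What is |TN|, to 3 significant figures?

27.6

T is at the origin; TC runs at 26.1° with length 48.0, so C = 48.0·(cos 26.1°, sin 26.1°) = (43.1, 21.1). ∠TCL = 57.8°, so CL runs at 26.1° + (180° − 57.8°) = 148° from the x-axis; with |CL| = 26.7, L = C + 26.7·(cos 148°, sin 148°) = (20.4, 35.1). CL ⟂ LN; with |LN| = 13.0 on the left of CL, N = L + 13.0·(-0.525, -0.851) = (13.6, 24.1). Then |TN| = |N − T| = 27.6.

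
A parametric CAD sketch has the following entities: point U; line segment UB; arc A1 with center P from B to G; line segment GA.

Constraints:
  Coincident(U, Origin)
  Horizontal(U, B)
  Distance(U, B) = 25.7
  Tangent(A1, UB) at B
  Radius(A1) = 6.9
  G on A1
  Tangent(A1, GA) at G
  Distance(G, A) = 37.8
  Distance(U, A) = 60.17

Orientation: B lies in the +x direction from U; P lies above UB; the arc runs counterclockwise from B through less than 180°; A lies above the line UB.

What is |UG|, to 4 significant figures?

32.55

Checks: ∠(PB, BU) = 90.00° ✓; |PB| = 6.900 ✓; |PG| = 6.900 ✓; ∠(PG, GA) = 90.00° ✓; |GA| = 37.80 ✓; |UA| = 60.17 ✓.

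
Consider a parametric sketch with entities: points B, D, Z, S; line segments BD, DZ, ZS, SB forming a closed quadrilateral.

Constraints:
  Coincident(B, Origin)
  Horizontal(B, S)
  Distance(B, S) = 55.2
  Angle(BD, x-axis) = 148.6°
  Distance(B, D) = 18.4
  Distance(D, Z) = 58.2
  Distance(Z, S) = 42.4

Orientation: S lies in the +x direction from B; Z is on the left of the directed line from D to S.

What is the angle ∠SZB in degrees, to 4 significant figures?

71.22°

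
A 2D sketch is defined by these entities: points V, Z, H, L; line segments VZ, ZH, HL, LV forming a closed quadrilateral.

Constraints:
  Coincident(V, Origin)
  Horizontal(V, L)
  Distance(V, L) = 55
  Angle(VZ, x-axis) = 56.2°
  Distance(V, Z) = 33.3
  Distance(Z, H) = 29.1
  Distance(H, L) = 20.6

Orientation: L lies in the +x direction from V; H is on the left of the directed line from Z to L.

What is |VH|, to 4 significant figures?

49.79

Checks: V.y = 0.00, L.y = 0.00 ✓; |ZH| = 29.10 ✓; |HL| = 20.60 ✓.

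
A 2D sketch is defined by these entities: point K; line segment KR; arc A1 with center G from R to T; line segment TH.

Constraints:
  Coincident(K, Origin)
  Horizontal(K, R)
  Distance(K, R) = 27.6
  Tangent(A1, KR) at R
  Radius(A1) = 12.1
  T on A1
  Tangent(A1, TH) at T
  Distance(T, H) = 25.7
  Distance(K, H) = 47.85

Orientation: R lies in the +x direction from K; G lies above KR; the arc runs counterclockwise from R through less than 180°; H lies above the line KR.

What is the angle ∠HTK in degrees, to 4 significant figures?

86.00°

Checks: K.y = 0.00, R.y = 0.00 ✓; ∠(GR, RK) = 90.00° ✓; |GT| = 12.10 ✓; ∠(GT, TH) = 90.00° ✓; |TH| = 25.70 ✓; |KH| = 47.85 ✓.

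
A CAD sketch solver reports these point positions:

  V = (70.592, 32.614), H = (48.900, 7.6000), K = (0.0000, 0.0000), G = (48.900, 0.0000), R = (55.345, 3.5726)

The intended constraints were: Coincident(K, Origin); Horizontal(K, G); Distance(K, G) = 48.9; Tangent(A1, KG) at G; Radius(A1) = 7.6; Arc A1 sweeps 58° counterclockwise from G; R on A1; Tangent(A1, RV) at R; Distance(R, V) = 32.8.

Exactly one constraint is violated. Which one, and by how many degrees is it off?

Tangent(A1, RV) at R — off by 4.30°.

K = (0.00, 0.00) ✓; K.y = 0.00, G.y = 0.00 ✓; |KG| = 48.90 ✓; ∠(HG, GK) = 90.00° ✓; |HG| = 7.600 ✓; bearing(H→R) − bearing(H→G) = 58.00° ✓; |HR| = 7.600 ✓; ∠(HR, RV) = 85.70° ✗; |RV| = 32.80 ✓.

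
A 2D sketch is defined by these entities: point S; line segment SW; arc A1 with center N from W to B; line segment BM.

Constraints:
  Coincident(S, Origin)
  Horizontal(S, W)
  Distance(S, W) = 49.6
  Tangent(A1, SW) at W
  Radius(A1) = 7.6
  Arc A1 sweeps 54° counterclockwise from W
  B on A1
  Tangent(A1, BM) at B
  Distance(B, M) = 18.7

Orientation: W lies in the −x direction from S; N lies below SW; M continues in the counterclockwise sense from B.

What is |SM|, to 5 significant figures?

69.193

S is at the origin; S and W share the same y with |SW| = 49.6 and W on the −x side, so W = (-49.600, 0.0000). The tangent condition forces NW to be normal to SW, so N = W + (0, -7.6) = (-49.600, -7.6000). On A1, W sits at bearing 90° from N; a 54° counterclockwise sweep puts B at bearing 144°, so B = N + 7.6·(cos 144°, sin 144°) = (-55.749, -3.1328). A1 meets BM tangentially, so NB is at right angles to BM, so BM runs along (−sin 144°, cos 144°); with |BM| = 18.7, M = (-66.740, -18.261). Then |SM| = |M − S| = 69.193.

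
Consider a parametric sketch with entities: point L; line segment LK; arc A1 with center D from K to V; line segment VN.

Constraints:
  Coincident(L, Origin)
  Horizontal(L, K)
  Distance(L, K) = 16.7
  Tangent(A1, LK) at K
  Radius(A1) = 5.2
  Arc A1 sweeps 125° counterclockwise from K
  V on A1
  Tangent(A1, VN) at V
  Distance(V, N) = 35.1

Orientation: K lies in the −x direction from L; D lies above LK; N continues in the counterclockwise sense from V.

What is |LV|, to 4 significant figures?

14.89

Since A1 is tangent to LK there, DK ⟂ LK, so D = K + (0, 5.2) = (-16.70, 5.200). On A1, K sits at bearing -90° from D; a 125° counterclockwise sweep puts V at bearing 35°, so V = D + 5.2·(cos 35°, sin 35°) = (-12.44, 8.183). Then |LV| = |V − L| = 14.89.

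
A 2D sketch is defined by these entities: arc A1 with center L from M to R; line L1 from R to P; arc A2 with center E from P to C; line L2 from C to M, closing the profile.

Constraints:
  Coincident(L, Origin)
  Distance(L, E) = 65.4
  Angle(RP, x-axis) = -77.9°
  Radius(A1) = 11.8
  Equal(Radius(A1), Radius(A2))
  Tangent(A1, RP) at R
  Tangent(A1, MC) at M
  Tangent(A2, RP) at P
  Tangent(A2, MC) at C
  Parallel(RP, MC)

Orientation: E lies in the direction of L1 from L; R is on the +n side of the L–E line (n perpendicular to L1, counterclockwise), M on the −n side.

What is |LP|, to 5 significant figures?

66.456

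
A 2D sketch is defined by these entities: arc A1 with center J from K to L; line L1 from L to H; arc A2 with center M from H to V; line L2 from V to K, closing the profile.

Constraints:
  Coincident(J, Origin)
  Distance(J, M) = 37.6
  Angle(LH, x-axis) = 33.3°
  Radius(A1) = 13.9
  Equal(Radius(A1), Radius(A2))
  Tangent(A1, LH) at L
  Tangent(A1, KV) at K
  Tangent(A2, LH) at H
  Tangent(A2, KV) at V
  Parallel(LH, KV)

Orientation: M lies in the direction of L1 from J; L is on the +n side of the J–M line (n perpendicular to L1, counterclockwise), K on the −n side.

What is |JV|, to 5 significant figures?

40.087

The slot axis is L1's direction at 33.3°, so u = (cos 33.3°, sin 33.3°) = (0.83581, 0.54902) and n = (−sin 33.3°, cos 33.3°) = (-0.54902, 0.83581). J is at the origin and M lies 37.6 along u from J, so M = 37.6·u = (31.426, 20.643). Tangency of A1 to both parallel lines with radius 13.9 puts L and K at J ± 13.9·n: L = (-7.6314, 11.618), K = (7.6314, -11.618). Equal radii place H and V the same way about M: H = M + 13.9·n = (23.795, 32.261), V = M − 13.9·n = (39.058, 9.0255). Then |JV| = |V − J| = 40.087.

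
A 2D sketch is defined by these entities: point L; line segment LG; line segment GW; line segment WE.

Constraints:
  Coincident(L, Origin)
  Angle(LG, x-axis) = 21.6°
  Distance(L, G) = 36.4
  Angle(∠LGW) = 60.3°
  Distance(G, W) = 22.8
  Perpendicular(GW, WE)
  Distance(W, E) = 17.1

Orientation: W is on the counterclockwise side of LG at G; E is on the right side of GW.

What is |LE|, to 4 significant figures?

48.95

L is at the origin; LG runs at 21.6° with length 36.4, so G = 36.4·(cos 21.6°, sin 21.6°) = (33.84, 13.40). ∠LGW = 60.3°, so GW runs at 21.6° + (180° − 60.3°) = 141.3° from the x-axis; with |GW| = 22.8, W = G + 22.8·(cos 141.3°, sin 141.3°) = (16.05, 27.66). The perpendicularity gives WE at right angles to GW; with |WE| = 17.1 on the right of GW, E = W + 17.1·(0.6252, 0.7804) = (26.74, 41.00). Then |LE| = |E − L| = 48.95.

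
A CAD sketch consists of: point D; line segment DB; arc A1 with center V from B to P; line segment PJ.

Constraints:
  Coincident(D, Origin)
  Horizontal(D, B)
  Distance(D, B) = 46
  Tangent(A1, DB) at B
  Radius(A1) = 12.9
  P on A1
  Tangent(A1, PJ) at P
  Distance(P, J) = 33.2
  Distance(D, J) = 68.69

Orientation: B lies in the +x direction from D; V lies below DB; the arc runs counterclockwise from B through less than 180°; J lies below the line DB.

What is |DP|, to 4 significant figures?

39.02

D is at the origin; DB is horizontal with |DB| = 46.0 and B on the +x side, so B = (46.00, 0.000). Since A1 is tangent to DB there, VB ⟂ DB, so V = B + (0, -12.9) = (46.00, -12.90). Since VP ⟂ PJ (tangency), |VJ| = √(12.9² + 33.2²) = 35.62 regardless of where P sits on A1. So J lies on both circle(D, 68.69) and circle(V, 35.62); the below-DB intersection is J = (48.73, -48.41). P is the foot of the tangent from J: P = (34.37, -18.48).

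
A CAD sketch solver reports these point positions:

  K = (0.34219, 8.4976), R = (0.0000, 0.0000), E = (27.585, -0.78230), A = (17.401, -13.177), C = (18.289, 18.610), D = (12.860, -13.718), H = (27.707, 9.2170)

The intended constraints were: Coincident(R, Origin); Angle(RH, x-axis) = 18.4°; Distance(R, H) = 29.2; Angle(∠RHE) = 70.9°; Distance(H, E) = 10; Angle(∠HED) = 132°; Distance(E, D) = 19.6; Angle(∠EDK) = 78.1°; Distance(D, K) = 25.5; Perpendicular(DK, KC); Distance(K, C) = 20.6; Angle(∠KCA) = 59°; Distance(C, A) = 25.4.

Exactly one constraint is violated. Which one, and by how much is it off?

Distance(C, A) = 25.4 — off by 6.40.

R = (0.00, 0.00) ✓; RH at 18.40° ✓; |RH| = 29.20 ✓; ∠RHE = 70.90° ✓; |HE| = 10.00 ✓; ∠HED = 132.0° ✓; |ED| = 19.60 ✓; ∠EDK = 78.10° ✓; |DK| = 25.50 ✓; ∠(DK, KC) = 90.00° ✓; |KC| = 20.60 ✓; ∠KCA = 59.00° ✓; |CA| = 31.80 ✗.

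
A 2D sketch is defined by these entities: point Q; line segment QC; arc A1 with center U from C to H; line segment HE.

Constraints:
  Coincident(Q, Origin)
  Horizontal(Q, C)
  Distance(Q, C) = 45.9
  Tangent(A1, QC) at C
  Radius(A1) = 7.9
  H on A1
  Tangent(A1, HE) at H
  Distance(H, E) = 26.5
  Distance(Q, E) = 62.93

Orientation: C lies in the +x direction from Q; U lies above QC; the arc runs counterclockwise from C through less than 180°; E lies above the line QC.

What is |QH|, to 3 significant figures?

54.4

Checks: Q.y = 0.00, C.y = 0.00 ✓; |UH| = 7.900 ✓; ∠(UH, HE) = 90.00° ✓; |HE| = 26.50 ✓; |QE| = 62.93 ✓.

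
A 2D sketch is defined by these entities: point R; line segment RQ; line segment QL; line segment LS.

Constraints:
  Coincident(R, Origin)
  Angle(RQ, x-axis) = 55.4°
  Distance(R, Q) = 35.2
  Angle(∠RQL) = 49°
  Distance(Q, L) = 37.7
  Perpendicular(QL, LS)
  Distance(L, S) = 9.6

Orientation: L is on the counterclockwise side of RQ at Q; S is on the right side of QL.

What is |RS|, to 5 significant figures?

39.004

R is at the origin; RQ runs at 55.4° with length 35.2, so Q = 35.2·(cos 55.4°, sin 55.4°) = (19.988, 28.974). ∠RQL = 49.0°, so QL runs at 55.4° + (180° − 49.0°) = 186.40° from the x-axis; with |QL| = 37.7, L = Q + 37.7·(cos 186.40°, sin 186.40°) = (-17.477, 24.772). The perpendicularity gives LS at right angles to QL; with |LS| = 9.6 on the right of QL, S = L + 9.6·(-0.11147, 0.99377) = (-18.547, 34.312). Then |RS| = |S − R| = 39.004.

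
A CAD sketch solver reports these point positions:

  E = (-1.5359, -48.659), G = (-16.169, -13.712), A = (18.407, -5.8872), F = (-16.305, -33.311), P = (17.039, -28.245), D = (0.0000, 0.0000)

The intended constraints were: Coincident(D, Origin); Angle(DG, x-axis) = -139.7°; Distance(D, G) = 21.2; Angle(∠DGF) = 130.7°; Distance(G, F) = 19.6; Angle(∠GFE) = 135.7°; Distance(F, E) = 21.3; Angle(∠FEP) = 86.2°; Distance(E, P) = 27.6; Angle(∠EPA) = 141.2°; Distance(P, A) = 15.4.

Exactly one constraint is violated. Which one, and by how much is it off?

Distance(P, A) = 15.4 — off by 7.00.

D = (0.00, 0.00) ✓; DG at -139.7° ✓; |DG| = 21.20 ✓; ∠DGF = 130.7° ✓; |GF| = 19.60 ✓; ∠GFE = 135.7° ✓; |FE| = 21.30 ✓; ∠FEP = 86.20° ✓; |EP| = 27.60 ✓; ∠EPA = 141.2° ✓; |PA| = 22.40 ✗.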